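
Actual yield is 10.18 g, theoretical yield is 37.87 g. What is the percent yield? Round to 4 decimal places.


% yield = 100 * actual / theoretical
% yield = 100 * 10.18 / 37.87
% yield = 26.88143649 %, rounded to 4 dp:

26.8814 %


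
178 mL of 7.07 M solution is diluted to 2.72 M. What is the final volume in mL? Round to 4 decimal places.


Dilution: M1*V1 = M2*V2, solve for V2.
V2 = M1*V1 / M2
V2 = 7.07 * 178 / 2.72
V2 = 1258.46 / 2.72
V2 = 462.66911765 mL, rounded to 4 dp:

462.6691 mL


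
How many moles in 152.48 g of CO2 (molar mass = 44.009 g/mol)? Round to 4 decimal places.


n = mass / M
n = 152.48 / 44.009
n = 3.46474585 mol, rounded to 4 dp:

3.4647 mol


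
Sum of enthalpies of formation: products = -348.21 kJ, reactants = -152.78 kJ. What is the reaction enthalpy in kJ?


dH_rxn = sum(dH_f products) - sum(dH_f reactants)
dH_rxn = -348.21 - (-152.78)
dH_rxn = -195.43 kJ:

-195.43 kJ


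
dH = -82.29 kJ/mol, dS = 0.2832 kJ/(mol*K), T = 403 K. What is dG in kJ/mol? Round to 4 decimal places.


Gibbs: dG = dH - T*dS (consistent units, dS already in kJ/(mol*K)).
T*dS = 403 * 0.2832 = 114.1296
dG = -82.29 - (114.1296)
dG = -196.4196 kJ/mol, rounded to 4 dp:

-196.4196 kJ/mol


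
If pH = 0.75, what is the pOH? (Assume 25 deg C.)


At 25 deg C, pH + pOH = 14.
pOH = 14 - pH = 14 - 0.75
pOH = 13.25:

13.25


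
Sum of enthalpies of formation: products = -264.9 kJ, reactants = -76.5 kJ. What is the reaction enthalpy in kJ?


dH_rxn = sum(dH_f products) - sum(dH_f reactants)
dH_rxn = -264.9 - (-76.5)
dH_rxn = -188.4 kJ:

-188.40 kJ


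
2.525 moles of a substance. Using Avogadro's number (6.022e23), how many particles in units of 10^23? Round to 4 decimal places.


N = n * NA, then divide by 1e23 for the requested units.
N / 1e23 = n * 6.022
N / 1e23 = 2.525 * 6.022
N / 1e23 = 15.20555, rounded to 4 dp:

15.2056


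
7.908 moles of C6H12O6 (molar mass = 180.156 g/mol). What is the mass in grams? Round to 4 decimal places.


mass = n * M
mass = 7.908 * 180.156
mass = 1424.673648 g, rounded to 4 dp:

1424.6736 g


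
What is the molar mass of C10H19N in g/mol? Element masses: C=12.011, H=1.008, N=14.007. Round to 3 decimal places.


M = sum(count * atomic_mass) over atoms.
M = 10*12.011 + 19*1.008 + 1*14.007
M = 120.11 + 19.152 + 14.007
M = 153.269 g/mol, rounded to 3 dp:

153.269 g/mol


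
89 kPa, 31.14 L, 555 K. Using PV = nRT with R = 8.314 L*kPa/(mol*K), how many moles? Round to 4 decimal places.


PV = nRT, solve for n = PV / (RT).
PV = 89 * 31.14 = 2771.46
RT = 8.314 * 555 = 4614.27
n = 2771.46 / 4614.27
n = 0.60062805 mol, rounded to 4 dp:

0.6006 mol


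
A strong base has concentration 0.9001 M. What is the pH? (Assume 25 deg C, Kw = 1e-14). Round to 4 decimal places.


A strong base dissociates completely, so [OH-] equals the given concentration.
pOH = -log10([OH-]) = -log10(0.9001) = 0.045709
pH = 14 - pOH = 14 - 0.045709
pH = 13.954291, rounded to 4 dp:

13.9543


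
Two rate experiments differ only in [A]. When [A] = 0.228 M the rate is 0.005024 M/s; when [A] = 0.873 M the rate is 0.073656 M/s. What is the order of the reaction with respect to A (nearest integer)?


Rate is proportional to [A]^n, so rate2/rate1 = ([A]2/[A]1)^n. Take logs to solve for n.
rate2/rate1 = 0.073656 / 0.005024 = 14.6608
[A]2/[A]1 = 0.873 / 0.228 = 3.8289
n = ln(14.6608) / ln(3.8289) = 2.0
Nearest integer order:

2


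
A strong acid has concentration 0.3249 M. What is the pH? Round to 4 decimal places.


A strong acid dissociates completely, so [H+] equals the given concentration.
pH = -log10([H+]) = -log10(0.3249)
pH = 0.48825029, rounded to 4 dp:

0.4883


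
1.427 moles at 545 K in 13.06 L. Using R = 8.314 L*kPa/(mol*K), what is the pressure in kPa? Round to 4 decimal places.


PV = nRT, solve for P = nRT / V.
nRT = 1.427 * 8.314 * 545 = 6465.9225
P = 6465.9225 / 13.06
P = 495.09360643 kPa, rounded to 4 dp:

495.0936 kPa


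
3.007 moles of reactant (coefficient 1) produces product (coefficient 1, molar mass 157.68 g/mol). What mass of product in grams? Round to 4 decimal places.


Use the coefficient ratio to convert reactant moles to product moles, then multiply by the product's molar mass.
moles_P = moles_R * (coeff_P / coeff_R) = 3.007 * (1/1) = 3.007
mass_P = moles_P * M_P = 3.007 * 157.68
mass_P = 474.14376 g, rounded to 4 dp:

474.1438 g


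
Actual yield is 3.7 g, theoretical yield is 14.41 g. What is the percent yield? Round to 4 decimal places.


% yield = 100 * actual / theoretical
% yield = 100 * 3.7 / 14.41
% yield = 25.67661346 %, rounded to 4 dp:

25.6766 %


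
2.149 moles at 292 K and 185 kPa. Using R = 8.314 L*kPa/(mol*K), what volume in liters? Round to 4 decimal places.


PV = nRT, solve for V = nRT / P.
nRT = 2.149 * 8.314 * 292 = 5217.1015
V = 5217.1015 / 185
V = 28.20054865 L, rounded to 4 dp:

28.2005 L


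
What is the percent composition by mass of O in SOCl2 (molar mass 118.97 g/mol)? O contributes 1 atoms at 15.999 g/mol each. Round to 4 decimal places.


pct = 100 * (n_elem * M_elem) / M_total
mass_contribution = 1 * 15.999 = 15.999 g/mol
pct = 100 * 15.999 / 118.97
pct = 13.44792805 %, rounded to 4 dp:

13.4479 %


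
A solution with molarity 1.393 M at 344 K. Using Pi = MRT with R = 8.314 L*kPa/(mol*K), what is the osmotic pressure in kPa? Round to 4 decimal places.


Osmotic pressure (van't Hoff): Pi = M*R*T.
RT = 8.314 * 344 = 2860.016
Pi = 1.393 * 2860.016
Pi = 3984.002288 kPa, rounded to 4 dp:

3984.0023 kPa


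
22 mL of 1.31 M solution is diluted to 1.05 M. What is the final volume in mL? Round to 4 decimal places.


Dilution: M1*V1 = M2*V2, solve for V2.
V2 = M1*V1 / M2
V2 = 1.31 * 22 / 1.05
V2 = 28.82 / 1.05
V2 = 27.44761905 mL, rounded to 4 dp:

27.4476 mL


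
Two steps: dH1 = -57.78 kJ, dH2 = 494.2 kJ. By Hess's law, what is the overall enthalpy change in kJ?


Hess's law: enthalpy is a state function, so add the step enthalpies.
dH_total = dH1 + dH2 = -57.78 + (494.2)
dH_total = 436.42 kJ:

436.42 kJ


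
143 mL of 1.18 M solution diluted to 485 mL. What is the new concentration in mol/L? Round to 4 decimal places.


Dilution: M1*V1 = M2*V2, solve for M2.
M2 = M1*V1 / V2
M2 = 1.18 * 143 / 485
M2 = 168.74 / 485
M2 = 0.34791753 mol/L, rounded to 4 dp:

0.3479 mol/L


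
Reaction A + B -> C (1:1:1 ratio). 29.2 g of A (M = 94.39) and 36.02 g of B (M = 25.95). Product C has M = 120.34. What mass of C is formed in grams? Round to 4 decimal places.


Find moles of each reactant; the smaller value is the limiting reagent in a 1:1:1 reaction, so moles_C equals moles of the limiter.
n_A = mass_A / M_A = 29.2 / 94.39 = 0.309355 mol
n_B = mass_B / M_B = 36.02 / 25.95 = 1.388054 mol
Limiting reagent: A (smaller), n_limiting = 0.309355 mol
mass_C = n_limiting * M_C = 0.309355 * 120.34
mass_C = 37.2277807 g, rounded to 4 dp:

37.2278 g


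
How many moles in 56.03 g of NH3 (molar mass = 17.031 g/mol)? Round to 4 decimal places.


n = mass / M
n = 56.03 / 17.031
n = 3.28988315 mol, rounded to 4 dp:

3.2899 mol


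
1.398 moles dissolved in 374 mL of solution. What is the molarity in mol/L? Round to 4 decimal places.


Convert volume to liters: V_L = V_mL / 1000.
V_L = 374 / 1000 = 0.374 L
M = n / V_L = 1.398 / 0.374
M = 3.73796791 mol/L, rounded to 4 dp:

3.7380 mol/L


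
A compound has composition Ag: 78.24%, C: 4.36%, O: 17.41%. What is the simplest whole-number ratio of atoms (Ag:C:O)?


Assume 100 g of compound, divide each mass% by atomic mass to get moles, then normalize by the smallest to get a raw atom ratio.
Moles per 100 g: Ag: 78.24/107.868 = 0.7253, C: 4.36/12.011 = 0.363, O: 17.41/15.999 = 1.0882
Raw ratio (divide by min = 0.363): Ag: 1.998, C: 1.0, O: 2.998
Multiply by 1 to clear fractions: Ag: 1.998 ~= 2, C: 1.0 ~= 1, O: 2.998 ~= 3
Reduce by GCD to get the simplest whole-number ratio:

2:1:3


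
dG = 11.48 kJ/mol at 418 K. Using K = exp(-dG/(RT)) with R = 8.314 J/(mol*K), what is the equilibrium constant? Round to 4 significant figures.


dG is in kJ/mol; multiply by 1000 to match R in J/(mol*K).
RT = 8.314 * 418 = 3475.252 J/mol
exponent = -dG*1000 / (RT) = -(11.48*1000) / 3475.252 = -3.30335757
K = exp(-3.30335757)
K = 0.036759537, rounded to 4 significant figures:

0.03676


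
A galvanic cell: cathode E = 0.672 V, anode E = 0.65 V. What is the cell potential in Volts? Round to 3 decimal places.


Standard cell potential: E_cell = E_cathode - E_anode.
E_cell = 0.672 - (0.65)
E_cell = 0.022 V, rounded to 3 dp:

0.022 V


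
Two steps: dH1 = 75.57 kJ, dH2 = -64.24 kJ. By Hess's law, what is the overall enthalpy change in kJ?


Hess's law: enthalpy is a state function, so add the step enthalpies.
dH_total = dH1 + dH2 = 75.57 + (-64.24)
dH_total = 11.33 kJ:

11.33 kJ


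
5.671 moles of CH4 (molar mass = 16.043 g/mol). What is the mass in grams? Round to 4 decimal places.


mass = n * M
mass = 5.671 * 16.043
mass = 90.979853 g, rounded to 4 dp:

90.9799 g


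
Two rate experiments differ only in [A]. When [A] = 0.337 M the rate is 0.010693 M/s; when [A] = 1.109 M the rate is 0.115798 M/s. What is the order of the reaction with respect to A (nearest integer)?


Rate is proportional to [A]^n, so rate2/rate1 = ([A]2/[A]1)^n. Take logs to solve for n.
rate2/rate1 = 0.115798 / 0.010693 = 10.8293
[A]2/[A]1 = 1.109 / 0.337 = 3.2908
n = ln(10.8293) / ln(3.2908) = 2.0
Nearest integer order:

2


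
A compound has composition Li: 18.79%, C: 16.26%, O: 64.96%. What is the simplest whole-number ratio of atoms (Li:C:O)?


Assume 100 g of compound, divide each mass% by atomic mass to get moles, then normalize by the smallest to get a raw atom ratio.
Moles per 100 g: Li: 18.79/6.941 = 2.7071, C: 16.26/12.011 = 1.3538, O: 64.96/15.999 = 4.0603
Raw ratio (divide by min = 1.3538): Li: 2.0, C: 1.0, O: 2.999
Multiply by 1 to clear fractions: Li: 2.0 ~= 2, C: 1.0 ~= 1, O: 2.999 ~= 3
Reduce by GCD to get the simplest whole-number ratio:

2:1:3


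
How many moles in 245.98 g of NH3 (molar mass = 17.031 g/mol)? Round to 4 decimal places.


n = mass / M
n = 245.98 / 17.031
n = 14.44307439 mol, rounded to 4 dp:

14.4431 mol


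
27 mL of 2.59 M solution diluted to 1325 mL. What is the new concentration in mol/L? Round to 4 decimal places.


Dilution: M1*V1 = M2*V2, solve for M2.
M2 = M1*V1 / V2
M2 = 2.59 * 27 / 1325
M2 = 69.93 / 1325
M2 = 0.05277736 mol/L, rounded to 4 dp:

0.0528 mol/L


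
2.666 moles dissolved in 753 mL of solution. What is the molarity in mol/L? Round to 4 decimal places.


Convert volume to liters: V_L = V_mL / 1000.
V_L = 753 / 1000 = 0.753 L
M = n / V_L = 2.666 / 0.753
M = 3.54050465 mol/L, rounded to 4 dp:

3.5405 mol/L


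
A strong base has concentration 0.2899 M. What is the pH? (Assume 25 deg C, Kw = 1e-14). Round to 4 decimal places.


A strong base dissociates completely, so [OH-] equals the given concentration.
pOH = -log10([OH-]) = -log10(0.2899) = 0.537752
pH = 14 - pOH = 14 - 0.537752
pH = 13.462248, rounded to 4 dp:

13.4622


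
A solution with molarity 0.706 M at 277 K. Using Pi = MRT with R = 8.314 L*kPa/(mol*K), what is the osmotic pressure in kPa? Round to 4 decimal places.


Osmotic pressure (van't Hoff): Pi = M*R*T.
RT = 8.314 * 277 = 2302.978
Pi = 0.706 * 2302.978
Pi = 1625.902468 kPa, rounded to 4 dp:

1625.9025 kPa


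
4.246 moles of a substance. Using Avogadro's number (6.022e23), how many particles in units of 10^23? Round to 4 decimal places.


N = n * NA, then divide by 1e23 for the requested units.
N / 1e23 = n * 6.022
N / 1e23 = 4.246 * 6.022
N / 1e23 = 25.569412, rounded to 4 dp:

25.5694


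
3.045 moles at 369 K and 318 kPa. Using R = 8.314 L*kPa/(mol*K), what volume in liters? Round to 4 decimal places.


PV = nRT, solve for V = nRT / P.
nRT = 3.045 * 8.314 * 369 = 9341.652
V = 9341.652 / 318
V = 29.37626415 L, rounded to 4 dp:

29.3763 L


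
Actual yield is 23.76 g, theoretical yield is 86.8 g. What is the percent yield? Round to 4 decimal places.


% yield = 100 * actual / theoretical
% yield = 100 * 23.76 / 86.8
% yield = 27.37327189 %, rounded to 4 dp:

27.3733 %


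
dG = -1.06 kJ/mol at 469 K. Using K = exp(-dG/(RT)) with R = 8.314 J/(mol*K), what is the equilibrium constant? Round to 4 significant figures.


dG is in kJ/mol; multiply by 1000 to match R in J/(mol*K).
RT = 8.314 * 469 = 3899.266 J/mol
exponent = -dG*1000 / (RT) = -(-1.06*1000) / 3899.266 = 0.27184603
K = exp(0.27184603)
K = 1.3123849, rounded to 4 significant figures:

1.312


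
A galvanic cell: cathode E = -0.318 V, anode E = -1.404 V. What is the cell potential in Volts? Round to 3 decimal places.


Standard cell potential: E_cell = E_cathode - E_anode.
E_cell = -0.318 - (-1.404)
E_cell = 1.086 V, rounded to 3 dp:

1.086 V


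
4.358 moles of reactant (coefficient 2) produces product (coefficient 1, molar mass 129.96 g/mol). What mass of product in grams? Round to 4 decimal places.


Use the coefficient ratio to convert reactant moles to product moles, then multiply by the product's molar mass.
moles_P = moles_R * (coeff_P / coeff_R) = 4.358 * (1/2) = 2.179
mass_P = moles_P * M_P = 2.179 * 129.96
mass_P = 283.18284 g, rounded to 4 dp:

283.1828 g


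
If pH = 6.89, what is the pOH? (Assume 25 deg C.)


At 25 deg C, pH + pOH = 14.
pOH = 14 - pH = 14 - 6.89
pOH = 7.11:

7.11


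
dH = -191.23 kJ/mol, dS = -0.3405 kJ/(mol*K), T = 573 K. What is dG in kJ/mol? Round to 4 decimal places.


Gibbs: dG = dH - T*dS (consistent units, dS already in kJ/(mol*K)).
T*dS = 573 * -0.3405 = -195.1065
dG = -191.23 - (-195.1065)
dG = 3.8765 kJ/mol, rounded to 4 dp:

3.8765 kJ/mol


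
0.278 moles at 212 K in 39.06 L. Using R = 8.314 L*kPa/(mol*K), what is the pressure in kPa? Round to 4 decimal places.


PV = nRT, solve for P = nRT / V.
nRT = 0.278 * 8.314 * 212 = 489.9939
P = 489.9939 / 39.06
P = 12.5446467 kPa, rounded to 4 dp:

12.5446 kPa


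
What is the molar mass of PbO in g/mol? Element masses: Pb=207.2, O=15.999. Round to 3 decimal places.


M = sum(count * atomic_mass) over atoms.
M = 1*207.2 + 1*15.999
M = 207.2 + 15.999
M = 223.199 g/mol, rounded to 3 dp:

223.199 g/mol


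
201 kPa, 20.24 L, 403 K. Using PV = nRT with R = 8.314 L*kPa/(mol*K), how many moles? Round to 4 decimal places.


PV = nRT, solve for n = PV / (RT).
PV = 201 * 20.24 = 4068.24
RT = 8.314 * 403 = 3350.542
n = 4068.24 / 3350.542
n = 1.21420355 mol, rounded to 4 dp:

1.2142 mol


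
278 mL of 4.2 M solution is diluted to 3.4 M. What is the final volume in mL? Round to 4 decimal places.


Dilution: M1*V1 = M2*V2, solve for V2.
V2 = M1*V1 / M2
V2 = 4.2 * 278 / 3.4
V2 = 1167.6 / 3.4
V2 = 343.41176471 mL, rounded to 4 dp:

343.4118 mL


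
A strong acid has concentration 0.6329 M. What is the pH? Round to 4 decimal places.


A strong acid dissociates completely, so [H+] equals the given concentration.
pH = -log10([H+]) = -log10(0.6329)
pH = 0.1986649, rounded to 4 dp:

0.1987


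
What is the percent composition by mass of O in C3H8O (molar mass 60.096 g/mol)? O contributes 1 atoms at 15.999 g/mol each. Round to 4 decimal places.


pct = 100 * (n_elem * M_elem) / M_total
mass_contribution = 1 * 15.999 = 15.999 g/mol
pct = 100 * 15.999 / 60.096
pct = 26.62240415 %, rounded to 4 dp:

26.6224 %


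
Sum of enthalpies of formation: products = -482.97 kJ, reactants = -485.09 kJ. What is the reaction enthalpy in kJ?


dH_rxn = sum(dH_f products) - sum(dH_f reactants)
dH_rxn = -482.97 - (-485.09)
dH_rxn = 2.12 kJ:

2.12 kJ


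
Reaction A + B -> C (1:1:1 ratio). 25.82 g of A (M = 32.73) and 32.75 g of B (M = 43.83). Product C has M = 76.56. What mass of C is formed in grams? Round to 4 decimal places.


Find moles of each reactant; the smaller value is the limiting reagent in a 1:1:1 reaction, so moles_C equals moles of the limiter.
n_A = mass_A / M_A = 25.82 / 32.73 = 0.788879 mol
n_B = mass_B / M_B = 32.75 / 43.83 = 0.747205 mol
Limiting reagent: B (smaller), n_limiting = 0.747205 mol
mass_C = n_limiting * M_C = 0.747205 * 76.56
mass_C = 57.2060148 g, rounded to 4 dp:

57.2060 g


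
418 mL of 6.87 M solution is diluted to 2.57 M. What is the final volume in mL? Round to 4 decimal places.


Dilution: M1*V1 = M2*V2, solve for V2.
V2 = M1*V1 / M2
V2 = 6.87 * 418 / 2.57
V2 = 2871.66 / 2.57
V2 = 1117.37743191 mL, rounded to 4 dp:

1117.3774 mL


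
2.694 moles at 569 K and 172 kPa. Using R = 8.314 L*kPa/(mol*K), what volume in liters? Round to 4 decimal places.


PV = nRT, solve for V = nRT / P.
nRT = 2.694 * 8.314 * 569 = 12744.4142
V = 12744.4142 / 172
V = 74.0954314 L, rounded to 4 dp:

74.0954 L


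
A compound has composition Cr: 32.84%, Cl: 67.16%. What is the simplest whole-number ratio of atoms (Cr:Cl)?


Assume 100 g of compound, divide each mass% by atomic mass to get moles, then normalize by the smallest to get a raw atom ratio.
Moles per 100 g: Cr: 32.84/51.996 = 0.6316, Cl: 67.16/35.453 = 1.8943
Raw ratio (divide by min = 0.6316): Cr: 1.0, Cl: 2.999
Multiply by 1 to clear fractions: Cr: 1.0 ~= 1, Cl: 2.999 ~= 3
Reduce by GCD to get the simplest whole-number ratio:

1:3


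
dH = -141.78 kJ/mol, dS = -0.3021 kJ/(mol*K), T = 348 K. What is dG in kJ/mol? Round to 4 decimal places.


Gibbs: dG = dH - T*dS (consistent units, dS already in kJ/(mol*K)).
T*dS = 348 * -0.3021 = -105.1308
dG = -141.78 - (-105.1308)
dG = -36.6492 kJ/mol, rounded to 4 dp:

-36.6492 kJ/mol


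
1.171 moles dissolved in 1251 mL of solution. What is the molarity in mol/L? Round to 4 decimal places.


Convert volume to liters: V_L = V_mL / 1000.
V_L = 1251 / 1000 = 1.251 L
M = n / V_L = 1.171 / 1.251
M = 0.93605116 mol/L, rounded to 4 dp:

0.9361 mol/L


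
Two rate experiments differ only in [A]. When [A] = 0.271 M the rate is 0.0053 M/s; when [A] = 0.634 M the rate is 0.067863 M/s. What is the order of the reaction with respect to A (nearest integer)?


Rate is proportional to [A]^n, so rate2/rate1 = ([A]2/[A]1)^n. Take logs to solve for n.
rate2/rate1 = 0.067863 / 0.0053 = 12.8043
[A]2/[A]1 = 0.634 / 0.271 = 2.3395
n = ln(12.8043) / ln(2.3395) = 3.0
Nearest integer order:

3


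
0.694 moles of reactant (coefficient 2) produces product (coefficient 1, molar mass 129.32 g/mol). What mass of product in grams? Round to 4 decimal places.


Use the coefficient ratio to convert reactant moles to product moles, then multiply by the product's molar mass.
moles_P = moles_R * (coeff_P / coeff_R) = 0.694 * (1/2) = 0.347
mass_P = moles_P * M_P = 0.347 * 129.32
mass_P = 44.87404 g, rounded to 4 dp:

44.8740 g


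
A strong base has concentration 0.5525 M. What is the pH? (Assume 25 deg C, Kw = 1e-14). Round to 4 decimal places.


A strong base dissociates completely, so [OH-] equals the given concentration.
pOH = -log10([OH-]) = -log10(0.5525) = 0.257668
pH = 14 - pOH = 14 - 0.257668
pH = 13.742332, rounded to 4 dp:

13.7423


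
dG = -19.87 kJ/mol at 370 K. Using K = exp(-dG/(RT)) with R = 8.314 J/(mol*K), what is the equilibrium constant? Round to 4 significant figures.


dG is in kJ/mol; multiply by 1000 to match R in J/(mol*K).
RT = 8.314 * 370 = 3076.18 J/mol
exponent = -dG*1000 / (RT) = -(-19.87*1000) / 3076.18 = 6.45930992
K = exp(6.45930992)
K = 638.62021, rounded to 4 significant figures:

638.6


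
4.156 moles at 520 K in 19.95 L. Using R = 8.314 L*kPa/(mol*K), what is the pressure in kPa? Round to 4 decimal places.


PV = nRT, solve for P = nRT / V.
nRT = 4.156 * 8.314 * 520 = 17967.5517
P = 17967.5517 / 19.95
P = 900.62915789 kPa, rounded to 4 dp:

900.6292 kPa


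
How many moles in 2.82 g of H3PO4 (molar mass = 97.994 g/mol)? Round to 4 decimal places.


n = mass / M
n = 2.82 / 97.994
n = 0.02877727 mol, rounded to 4 dp:

0.0288 mol


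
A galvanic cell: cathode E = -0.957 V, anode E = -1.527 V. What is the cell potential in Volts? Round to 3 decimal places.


Standard cell potential: E_cell = E_cathode - E_anode.
E_cell = -0.957 - (-1.527)
E_cell = 0.57 V, rounded to 3 dp:

0.570 V


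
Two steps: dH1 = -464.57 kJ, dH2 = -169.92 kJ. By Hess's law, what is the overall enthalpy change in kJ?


Hess's law: enthalpy is a state function, so add the step enthalpies.
dH_total = dH1 + dH2 = -464.57 + (-169.92)
dH_total = -634.49 kJ:

-634.49 kJ


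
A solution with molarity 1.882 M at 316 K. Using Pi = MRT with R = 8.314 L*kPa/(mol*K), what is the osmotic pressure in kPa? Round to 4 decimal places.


Osmotic pressure (van't Hoff): Pi = M*R*T.
RT = 8.314 * 316 = 2627.224
Pi = 1.882 * 2627.224
Pi = 4944.435568 kPa, rounded to 4 dp:

4944.4356 kPa


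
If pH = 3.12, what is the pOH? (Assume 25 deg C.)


At 25 deg C, pH + pOH = 14.
pOH = 14 - pH = 14 - 3.12
pOH = 10.88:

10.88


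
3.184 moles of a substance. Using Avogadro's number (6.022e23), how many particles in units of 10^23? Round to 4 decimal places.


N = n * NA, then divide by 1e23 for the requested units.
N / 1e23 = n * 6.022
N / 1e23 = 3.184 * 6.022
N / 1e23 = 19.174048, rounded to 4 dp:

19.1740


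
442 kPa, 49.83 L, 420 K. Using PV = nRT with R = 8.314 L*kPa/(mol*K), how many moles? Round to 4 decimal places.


PV = nRT, solve for n = PV / (RT).
PV = 442 * 49.83 = 22024.86
RT = 8.314 * 420 = 3491.88
n = 22024.86 / 3491.88
n = 6.30745043 mol, rounded to 4 dp:

6.3075 mol


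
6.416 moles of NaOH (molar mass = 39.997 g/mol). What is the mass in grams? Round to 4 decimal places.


mass = n * M
mass = 6.416 * 39.997
mass = 256.620752 g, rounded to 4 dp:

256.6208 g


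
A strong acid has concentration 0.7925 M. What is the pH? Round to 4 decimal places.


A strong acid dissociates completely, so [H+] equals the given concentration.
pH = -log10([H+]) = -log10(0.7925)
pH = 0.10100073, rounded to 4 dp:

0.1010


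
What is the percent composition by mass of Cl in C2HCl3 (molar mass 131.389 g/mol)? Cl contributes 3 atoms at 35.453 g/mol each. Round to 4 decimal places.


pct = 100 * (n_elem * M_elem) / M_total
mass_contribution = 3 * 35.453 = 106.359 g/mol
pct = 100 * 106.359 / 131.389
pct = 80.94969899 %, rounded to 4 dp:

80.9497 %


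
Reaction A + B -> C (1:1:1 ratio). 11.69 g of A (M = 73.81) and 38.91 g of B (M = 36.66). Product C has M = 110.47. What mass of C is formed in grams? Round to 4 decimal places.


Find moles of each reactant; the smaller value is the limiting reagent in a 1:1:1 reaction, so moles_C equals moles of the limiter.
n_A = mass_A / M_A = 11.69 / 73.81 = 0.15838 mol
n_B = mass_B / M_B = 38.91 / 36.66 = 1.061375 mol
Limiting reagent: A (smaller), n_limiting = 0.15838 mol
mass_C = n_limiting * M_C = 0.15838 * 110.47
mass_C = 17.4962386 g, rounded to 4 dp:

17.4962 g


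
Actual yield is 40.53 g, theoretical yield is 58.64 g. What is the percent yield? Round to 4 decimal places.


% yield = 100 * actual / theoretical
% yield = 100 * 40.53 / 58.64
% yield = 69.11664393 %, rounded to 4 dp:

69.1166 %


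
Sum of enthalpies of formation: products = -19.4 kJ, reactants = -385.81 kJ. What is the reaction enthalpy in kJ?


dH_rxn = sum(dH_f products) - sum(dH_f reactants)
dH_rxn = -19.4 - (-385.81)
dH_rxn = 366.41 kJ:

366.41 kJ


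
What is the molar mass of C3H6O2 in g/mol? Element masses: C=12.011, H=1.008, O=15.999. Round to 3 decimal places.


M = sum(count * atomic_mass) over atoms.
M = 3*12.011 + 6*1.008 + 2*15.999
M = 36.033 + 6.048 + 31.998
M = 74.079 g/mol, rounded to 3 dp:

74.079 g/mol


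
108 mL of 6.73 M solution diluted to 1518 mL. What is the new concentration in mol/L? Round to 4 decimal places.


Dilution: M1*V1 = M2*V2, solve for M2.
M2 = M1*V1 / V2
M2 = 6.73 * 108 / 1518
M2 = 726.84 / 1518
M2 = 0.47881423 mol/L, rounded to 4 dp:

0.4788 mol/L


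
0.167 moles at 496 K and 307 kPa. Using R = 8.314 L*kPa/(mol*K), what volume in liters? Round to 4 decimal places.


PV = nRT, solve for V = nRT / P.
nRT = 0.167 * 8.314 * 496 = 688.6652
V = 688.6652 / 307
V = 2.24320912 L, rounded to 4 dp:

2.2432 L


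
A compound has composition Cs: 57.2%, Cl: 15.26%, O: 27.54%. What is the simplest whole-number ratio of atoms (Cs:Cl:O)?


Assume 100 g of compound, divide each mass% by atomic mass to get moles, then normalize by the smallest to get a raw atom ratio.
Moles per 100 g: Cs: 57.2/132.905 = 0.4304, Cl: 15.26/35.453 = 0.4304, O: 27.54/15.999 = 1.7214
Raw ratio (divide by min = 0.4304): Cs: 1.0, Cl: 1.0, O: 4.0
Multiply by 1 to clear fractions: Cs: 1.0 ~= 1, Cl: 1.0 ~= 1, O: 4.0 ~= 4
Reduce by GCD to get the simplest whole-number ratio:

1:1:4


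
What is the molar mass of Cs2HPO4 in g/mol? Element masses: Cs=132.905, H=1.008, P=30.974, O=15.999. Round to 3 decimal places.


M = sum(count * atomic_mass) over atoms.
M = 2*132.905 + 1*1.008 + 1*30.974 + 4*15.999
M = 265.81 + 1.008 + 30.974 + 63.996
M = 361.788 g/mol, rounded to 3 dp:

361.788 g/mol


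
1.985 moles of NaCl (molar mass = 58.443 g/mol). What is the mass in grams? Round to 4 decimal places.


mass = n * M
mass = 1.985 * 58.443
mass = 116.009355 g, rounded to 4 dp:

116.0094 g


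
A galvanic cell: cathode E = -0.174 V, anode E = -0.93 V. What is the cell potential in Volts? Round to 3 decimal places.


Standard cell potential: E_cell = E_cathode - E_anode.
E_cell = -0.174 - (-0.93)
E_cell = 0.756 V, rounded to 3 dp:

0.756 V


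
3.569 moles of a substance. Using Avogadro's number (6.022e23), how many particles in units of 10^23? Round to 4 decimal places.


N = n * NA, then divide by 1e23 for the requested units.
N / 1e23 = n * 6.022
N / 1e23 = 3.569 * 6.022
N / 1e23 = 21.492518, rounded to 4 dp:

21.4925


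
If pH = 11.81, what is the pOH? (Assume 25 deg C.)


At 25 deg C, pH + pOH = 14.
pOH = 14 - pH = 14 - 11.81
pOH = 2.19:

2.19


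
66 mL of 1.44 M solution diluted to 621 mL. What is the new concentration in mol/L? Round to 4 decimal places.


Dilution: M1*V1 = M2*V2, solve for M2.
M2 = M1*V1 / V2
M2 = 1.44 * 66 / 621
M2 = 95.04 / 621
M2 = 0.15304348 mol/L, rounded to 4 dp:

0.1530 mol/L


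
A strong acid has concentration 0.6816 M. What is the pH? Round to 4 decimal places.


A strong acid dissociates completely, so [H+] equals the given concentration.
pH = -log10([H+]) = -log10(0.6816)
pH = 0.16647042, rounded to 4 dp:

0.1665


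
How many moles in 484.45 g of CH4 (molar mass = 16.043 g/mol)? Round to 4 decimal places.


n = mass / M
n = 484.45 / 16.043
n = 30.19697064 mol, rounded to 4 dp:

30.1970 mol


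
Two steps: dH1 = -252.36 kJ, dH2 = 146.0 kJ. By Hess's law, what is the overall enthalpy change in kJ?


Hess's law: enthalpy is a state function, so add the step enthalpies.
dH_total = dH1 + dH2 = -252.36 + (146.0)
dH_total = -106.36 kJ:

-106.36 kJ


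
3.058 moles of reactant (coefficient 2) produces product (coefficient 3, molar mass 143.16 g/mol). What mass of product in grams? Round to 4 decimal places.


Use the coefficient ratio to convert reactant moles to product moles, then multiply by the product's molar mass.
moles_P = moles_R * (coeff_P / coeff_R) = 3.058 * (3/2) = 4.587
mass_P = moles_P * M_P = 4.587 * 143.16
mass_P = 656.67492 g, rounded to 4 dp:

656.6749 g


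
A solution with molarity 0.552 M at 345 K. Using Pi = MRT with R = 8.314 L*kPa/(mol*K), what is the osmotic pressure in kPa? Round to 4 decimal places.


Osmotic pressure (van't Hoff): Pi = M*R*T.
RT = 8.314 * 345 = 2868.33
Pi = 0.552 * 2868.33
Pi = 1583.31816 kPa, rounded to 4 dp:

1583.3182 kPa


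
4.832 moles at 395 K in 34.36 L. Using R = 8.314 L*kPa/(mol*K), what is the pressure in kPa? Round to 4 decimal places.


PV = nRT, solve for P = nRT / V.
nRT = 4.832 * 8.314 * 395 = 15868.433
P = 15868.433 / 34.36
P = 461.82866705 kPa, rounded to 4 dp:

461.8287 kPa


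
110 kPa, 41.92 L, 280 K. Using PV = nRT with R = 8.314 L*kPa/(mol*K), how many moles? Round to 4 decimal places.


PV = nRT, solve for n = PV / (RT).
PV = 110 * 41.92 = 4611.2
RT = 8.314 * 280 = 2327.92
n = 4611.2 / 2327.92
n = 1.98082408 mol, rounded to 4 dp:

1.9808 mol


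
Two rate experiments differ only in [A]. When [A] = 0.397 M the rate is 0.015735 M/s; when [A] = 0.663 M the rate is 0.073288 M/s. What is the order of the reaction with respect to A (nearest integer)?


Rate is proportional to [A]^n, so rate2/rate1 = ([A]2/[A]1)^n. Take logs to solve for n.
rate2/rate1 = 0.073288 / 0.015735 = 4.6576
[A]2/[A]1 = 0.663 / 0.397 = 1.67
n = ln(4.6576) / ln(1.67) = 3.0
Nearest integer order:

3


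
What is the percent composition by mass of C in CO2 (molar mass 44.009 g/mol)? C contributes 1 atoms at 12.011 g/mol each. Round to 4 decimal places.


pct = 100 * (n_elem * M_elem) / M_total
mass_contribution = 1 * 12.011 = 12.011 g/mol
pct = 100 * 12.011 / 44.009
pct = 27.29214479 %, rounded to 4 dp:

27.2921 %


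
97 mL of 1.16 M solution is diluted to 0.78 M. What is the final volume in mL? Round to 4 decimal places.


Dilution: M1*V1 = M2*V2, solve for V2.
V2 = M1*V1 / M2
V2 = 1.16 * 97 / 0.78
V2 = 112.52 / 0.78
V2 = 144.25641026 mL, rounded to 4 dp:

144.2564 mL


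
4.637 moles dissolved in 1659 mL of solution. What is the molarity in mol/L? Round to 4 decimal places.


Convert volume to liters: V_L = V_mL / 1000.
V_L = 1659 / 1000 = 1.659 L
M = n / V_L = 4.637 / 1.659
M = 2.79505726 mol/L, rounded to 4 dp:

2.7951 mol/L


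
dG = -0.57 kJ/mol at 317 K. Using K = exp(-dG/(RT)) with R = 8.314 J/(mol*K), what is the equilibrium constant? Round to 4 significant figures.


dG is in kJ/mol; multiply by 1000 to match R in J/(mol*K).
RT = 8.314 * 317 = 2635.538 J/mol
exponent = -dG*1000 / (RT) = -(-0.57*1000) / 2635.538 = 0.21627463
K = exp(0.21627463)
K = 1.2414433, rounded to 4 significant figures:

1.241


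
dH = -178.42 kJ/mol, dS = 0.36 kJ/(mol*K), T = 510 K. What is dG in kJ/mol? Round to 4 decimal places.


Gibbs: dG = dH - T*dS (consistent units, dS already in kJ/(mol*K)).
T*dS = 510 * 0.36 = 183.6
dG = -178.42 - (183.6)
dG = -362.02 kJ/mol, rounded to 4 dp:

-362.0200 kJ/mol


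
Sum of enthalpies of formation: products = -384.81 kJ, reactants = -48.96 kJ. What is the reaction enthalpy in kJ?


dH_rxn = sum(dH_f products) - sum(dH_f reactants)
dH_rxn = -384.81 - (-48.96)
dH_rxn = -335.85 kJ:

-335.85 kJ


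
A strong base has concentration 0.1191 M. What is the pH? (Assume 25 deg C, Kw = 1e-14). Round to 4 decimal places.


A strong base dissociates completely, so [OH-] equals the given concentration.
pOH = -log10([OH-]) = -log10(0.1191) = 0.924088
pH = 14 - pOH = 14 - 0.924088
pH = 13.075912, rounded to 4 dp:

13.0759


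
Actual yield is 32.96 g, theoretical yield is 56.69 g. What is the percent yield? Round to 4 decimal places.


% yield = 100 * actual / theoretical
% yield = 100 * 32.96 / 56.69
% yield = 58.14076557 %, rounded to 4 dp:

58.1408 %


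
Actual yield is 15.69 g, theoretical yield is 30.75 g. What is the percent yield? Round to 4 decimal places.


% yield = 100 * actual / theoretical
% yield = 100 * 15.69 / 30.75
% yield = 51.02439024 %, rounded to 4 dp:

51.0244 %


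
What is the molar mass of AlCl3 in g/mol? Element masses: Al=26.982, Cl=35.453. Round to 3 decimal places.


M = sum(count * atomic_mass) over atoms.
M = 1*26.982 + 3*35.453
M = 26.982 + 106.359
M = 133.341 g/mol, rounded to 3 dp:

133.341 g/mol


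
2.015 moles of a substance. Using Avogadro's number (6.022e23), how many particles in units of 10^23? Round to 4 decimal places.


N = n * NA, then divide by 1e23 for the requested units.
N / 1e23 = n * 6.022
N / 1e23 = 2.015 * 6.022
N / 1e23 = 12.13433, rounded to 4 dp:

12.1343


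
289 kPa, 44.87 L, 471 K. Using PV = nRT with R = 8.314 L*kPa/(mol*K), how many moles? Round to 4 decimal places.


PV = nRT, solve for n = PV / (RT).
PV = 289 * 44.87 = 12967.43
RT = 8.314 * 471 = 3915.894
n = 12967.43 / 3915.894
n = 3.31148647 mol, rounded to 4 dp:

3.3115 mol


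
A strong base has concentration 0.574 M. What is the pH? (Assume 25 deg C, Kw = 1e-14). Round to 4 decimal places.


A strong base dissociates completely, so [OH-] equals the given concentration.
pOH = -log10([OH-]) = -log10(0.574) = 0.241088
pH = 14 - pOH = 14 - 0.241088
pH = 13.758912, rounded to 4 dp:

13.7589


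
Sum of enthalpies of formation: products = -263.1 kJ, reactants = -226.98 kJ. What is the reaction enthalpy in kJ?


dH_rxn = sum(dH_f products) - sum(dH_f reactants)
dH_rxn = -263.1 - (-226.98)
dH_rxn = -36.12 kJ:

-36.12 kJ


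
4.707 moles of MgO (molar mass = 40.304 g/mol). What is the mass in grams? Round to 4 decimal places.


mass = n * M
mass = 4.707 * 40.304
mass = 189.710928 g, rounded to 4 dp:

189.7109 g


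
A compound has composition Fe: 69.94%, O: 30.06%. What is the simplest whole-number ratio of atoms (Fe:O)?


Assume 100 g of compound, divide each mass% by atomic mass to get moles, then normalize by the smallest to get a raw atom ratio.
Moles per 100 g: Fe: 69.94/55.845 = 1.2524, O: 30.06/15.999 = 1.8789
Raw ratio (divide by min = 1.2524): Fe: 1.0, O: 1.5
Multiply by 2 to clear fractions: Fe: 2.0 ~= 2, O: 3.0 ~= 3
Reduce by GCD to get the simplest whole-number ratio:

2:3


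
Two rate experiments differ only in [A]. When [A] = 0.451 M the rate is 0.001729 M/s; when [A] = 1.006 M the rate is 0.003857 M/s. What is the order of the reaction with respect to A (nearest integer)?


Rate is proportional to [A]^n, so rate2/rate1 = ([A]2/[A]1)^n. Take logs to solve for n.
rate2/rate1 = 0.003857 / 0.001729 = 2.2308
[A]2/[A]1 = 1.006 / 0.451 = 2.2306
n = ln(2.2308) / ln(2.2306) = 1.0
Nearest integer order:

1


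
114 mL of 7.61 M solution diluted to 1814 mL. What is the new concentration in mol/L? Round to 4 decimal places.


Dilution: M1*V1 = M2*V2, solve for M2.
M2 = M1*V1 / V2
M2 = 7.61 * 114 / 1814
M2 = 867.54 / 1814
M2 = 0.47824697 mol/L, rounded to 4 dp:

0.4782 mol/L


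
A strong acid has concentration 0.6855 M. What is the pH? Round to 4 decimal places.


A strong acid dissociates completely, so [H+] equals the given concentration.
pH = -log10([H+]) = -log10(0.6855)
pH = 0.16399254, rounded to 4 dp:

0.1640


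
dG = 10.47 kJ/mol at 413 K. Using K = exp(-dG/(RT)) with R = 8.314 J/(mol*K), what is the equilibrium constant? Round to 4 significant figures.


dG is in kJ/mol; multiply by 1000 to match R in J/(mol*K).
RT = 8.314 * 413 = 3433.682 J/mol
exponent = -dG*1000 / (RT) = -(10.47*1000) / 3433.682 = -3.04920491
K = exp(-3.04920491)
K = 0.047396594, rounded to 4 significant figures:

0.04740


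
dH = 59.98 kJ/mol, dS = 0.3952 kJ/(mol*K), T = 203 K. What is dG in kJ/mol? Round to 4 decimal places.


Gibbs: dG = dH - T*dS (consistent units, dS already in kJ/(mol*K)).
T*dS = 203 * 0.3952 = 80.2256
dG = 59.98 - (80.2256)
dG = -20.2456 kJ/mol, rounded to 4 dp:

-20.2456 kJ/mol


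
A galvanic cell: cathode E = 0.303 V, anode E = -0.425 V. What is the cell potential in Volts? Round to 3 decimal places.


Standard cell potential: E_cell = E_cathode - E_anode.
E_cell = 0.303 - (-0.425)
E_cell = 0.728 V, rounded to 3 dp:

0.728 V


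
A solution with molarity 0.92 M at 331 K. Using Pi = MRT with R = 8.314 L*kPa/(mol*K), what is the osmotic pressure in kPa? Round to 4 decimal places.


Osmotic pressure (van't Hoff): Pi = M*R*T.
RT = 8.314 * 331 = 2751.934
Pi = 0.92 * 2751.934
Pi = 2531.77928 kPa, rounded to 4 dp:

2531.7793 kPa


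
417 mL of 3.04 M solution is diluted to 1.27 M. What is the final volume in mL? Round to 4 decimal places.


Dilution: M1*V1 = M2*V2, solve for V2.
V2 = M1*V1 / M2
V2 = 3.04 * 417 / 1.27
V2 = 1267.68 / 1.27
V2 = 998.17322835 mL, rounded to 4 dp:

998.1732 mL


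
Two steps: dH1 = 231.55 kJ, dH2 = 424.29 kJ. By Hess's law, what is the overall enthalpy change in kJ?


Hess's law: enthalpy is a state function, so add the step enthalpies.
dH_total = dH1 + dH2 = 231.55 + (424.29)
dH_total = 655.84 kJ:

655.84 kJ


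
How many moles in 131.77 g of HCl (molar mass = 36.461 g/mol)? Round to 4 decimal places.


n = mass / M
n = 131.77 / 36.461
n = 3.61399852 mol, rounded to 4 dp:

3.6140 mol


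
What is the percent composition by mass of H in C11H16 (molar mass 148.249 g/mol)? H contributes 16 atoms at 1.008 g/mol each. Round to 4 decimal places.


pct = 100 * (n_elem * M_elem) / M_total
mass_contribution = 16 * 1.008 = 16.128 g/mol
pct = 100 * 16.128 / 148.249
pct = 10.87899412 %, rounded to 4 dp:

10.8790 %


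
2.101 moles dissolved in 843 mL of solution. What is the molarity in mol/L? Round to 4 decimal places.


Convert volume to liters: V_L = V_mL / 1000.
V_L = 843 / 1000 = 0.843 L
M = n / V_L = 2.101 / 0.843
M = 2.49228944 mol/L, rounded to 4 dp:

2.4923 mol/L


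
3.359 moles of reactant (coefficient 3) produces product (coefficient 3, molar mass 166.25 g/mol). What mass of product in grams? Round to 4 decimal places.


Use the coefficient ratio to convert reactant moles to product moles, then multiply by the product's molar mass.
moles_P = moles_R * (coeff_P / coeff_R) = 3.359 * (3/3) = 3.359
mass_P = moles_P * M_P = 3.359 * 166.25
mass_P = 558.43375 g, rounded to 4 dp:

558.4338 g


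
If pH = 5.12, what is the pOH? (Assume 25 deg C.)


At 25 deg C, pH + pOH = 14.
pOH = 14 - pH = 14 - 5.12
pOH = 8.88:

8.88


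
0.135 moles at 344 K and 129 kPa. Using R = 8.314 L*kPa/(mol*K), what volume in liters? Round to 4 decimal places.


PV = nRT, solve for V = nRT / P.
nRT = 0.135 * 8.314 * 344 = 386.1022
V = 386.1022 / 129
V = 2.99304031 L, rounded to 4 dp:

2.9930 L


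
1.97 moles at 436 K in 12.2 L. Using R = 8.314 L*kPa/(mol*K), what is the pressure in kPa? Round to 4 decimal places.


PV = nRT, solve for P = nRT / V.
nRT = 1.97 * 8.314 * 436 = 7141.0609
P = 7141.0609 / 12.2
P = 585.33286066 kPa, rounded to 4 dp:

585.3329 kPa


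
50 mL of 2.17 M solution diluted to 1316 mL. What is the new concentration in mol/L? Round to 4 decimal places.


Dilution: M1*V1 = M2*V2, solve for M2.
M2 = M1*V1 / V2
M2 = 2.17 * 50 / 1316
M2 = 108.5 / 1316
M2 = 0.08244681 mol/L, rounded to 4 dp:

0.0824 mol/L


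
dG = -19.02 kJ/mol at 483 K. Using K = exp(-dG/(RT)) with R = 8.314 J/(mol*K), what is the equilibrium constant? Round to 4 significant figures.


dG is in kJ/mol; multiply by 1000 to match R in J/(mol*K).
RT = 8.314 * 483 = 4015.662 J/mol
exponent = -dG*1000 / (RT) = -(-19.02*1000) / 4015.662 = 4.73645441
K = exp(4.73645441)
K = 114.02918, rounded to 4 significant figures:

114.0


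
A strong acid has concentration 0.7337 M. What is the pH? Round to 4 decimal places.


A strong acid dissociates completely, so [H+] equals the given concentration.
pH = -log10([H+]) = -log10(0.7337)
pH = 0.13448148, rounded to 4 dp:

0.1345


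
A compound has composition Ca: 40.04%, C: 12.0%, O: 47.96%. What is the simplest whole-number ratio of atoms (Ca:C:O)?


Assume 100 g of compound, divide each mass% by atomic mass to get moles, then normalize by the smallest to get a raw atom ratio.
Moles per 100 g: Ca: 40.04/40.078 = 0.9991, C: 12.0/12.011 = 0.9991, O: 47.96/15.999 = 2.9977
Raw ratio (divide by min = 0.9991): Ca: 1.0, C: 1.0, O: 3.001
Multiply by 1 to clear fractions: Ca: 1.0 ~= 1, C: 1.0 ~= 1, O: 3.001 ~= 3
Reduce by GCD to get the simplest whole-number ratio:

1:1:3


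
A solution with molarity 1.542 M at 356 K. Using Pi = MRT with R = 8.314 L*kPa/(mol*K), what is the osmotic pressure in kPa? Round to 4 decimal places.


Osmotic pressure (van't Hoff): Pi = M*R*T.
RT = 8.314 * 356 = 2959.784
Pi = 1.542 * 2959.784
Pi = 4563.986928 kPa, rounded to 4 dp:

4563.9869 kPa


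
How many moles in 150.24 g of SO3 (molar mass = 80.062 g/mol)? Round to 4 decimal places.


n = mass / M
n = 150.24 / 80.062
n = 1.87654568 mol, rounded to 4 dp:

1.8765 mol


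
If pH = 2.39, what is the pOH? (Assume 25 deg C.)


At 25 deg C, pH + pOH = 14.
pOH = 14 - pH = 14 - 2.39
pOH = 11.61:

11.61
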